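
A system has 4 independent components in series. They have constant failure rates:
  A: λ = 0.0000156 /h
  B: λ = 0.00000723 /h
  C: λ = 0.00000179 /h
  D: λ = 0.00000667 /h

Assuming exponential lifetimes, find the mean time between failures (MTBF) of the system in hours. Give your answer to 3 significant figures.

32000

Series of exponential components: λ_sys = Σ λ_i
λ_sys = 0.0000156 + 0.00000723 + 0.00000179 + 0.00000667 = 3.1290e-05 /h
MTBF = 1 / λ_sys = 32000 h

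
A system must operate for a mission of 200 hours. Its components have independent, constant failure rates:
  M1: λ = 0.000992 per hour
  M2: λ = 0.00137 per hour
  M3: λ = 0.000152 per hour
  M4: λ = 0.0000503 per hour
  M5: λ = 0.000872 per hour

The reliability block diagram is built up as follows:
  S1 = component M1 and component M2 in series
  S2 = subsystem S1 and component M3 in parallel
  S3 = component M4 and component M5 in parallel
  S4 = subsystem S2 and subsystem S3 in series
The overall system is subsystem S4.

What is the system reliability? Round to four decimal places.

0.9871

R(M1) = exp(−0.000992 × 200) = 0.820042
R(M2) = exp(−0.00137 × 200) = 0.760332
R(M3) = exp(−0.000152 × 200) = 0.970057
R(M4) = exp(−0.0000503 × 200) = 0.989990
R(M5) = exp(−0.000872 × 200) = 0.839961
Series (M1 and M2): 0.820042 × 0.760332 = 0.623504
Parallel ([0.623504] and M3): 1 − (1 − 0.623504)(1 − 0.970057) = 0.988727
Parallel (M4 and M5): 1 − (1 − 0.989990)(1 − 0.839961) = 0.998398
Series ([0.988727] and [0.998398]): 0.988727 × 0.998398 = 0.9871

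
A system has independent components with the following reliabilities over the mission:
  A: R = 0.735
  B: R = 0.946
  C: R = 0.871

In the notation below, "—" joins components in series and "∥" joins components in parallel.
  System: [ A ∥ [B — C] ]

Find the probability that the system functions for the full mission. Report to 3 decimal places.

0.953

Series (B and C): 0.94600 × 0.87100 = 0.82397
Parallel (A and [0.82397]): 1 − (1 − 0.73500)(1 − 0.82397) = 0.953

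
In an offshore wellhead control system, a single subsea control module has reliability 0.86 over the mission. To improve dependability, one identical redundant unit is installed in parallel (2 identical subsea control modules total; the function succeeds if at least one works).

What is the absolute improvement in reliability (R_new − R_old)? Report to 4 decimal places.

0.1204

R_before = 0.86
R_after = 1 − (1 − 0.86)^2 = 0.9804
ΔR = 0.9804 − 0.86 = 0.1204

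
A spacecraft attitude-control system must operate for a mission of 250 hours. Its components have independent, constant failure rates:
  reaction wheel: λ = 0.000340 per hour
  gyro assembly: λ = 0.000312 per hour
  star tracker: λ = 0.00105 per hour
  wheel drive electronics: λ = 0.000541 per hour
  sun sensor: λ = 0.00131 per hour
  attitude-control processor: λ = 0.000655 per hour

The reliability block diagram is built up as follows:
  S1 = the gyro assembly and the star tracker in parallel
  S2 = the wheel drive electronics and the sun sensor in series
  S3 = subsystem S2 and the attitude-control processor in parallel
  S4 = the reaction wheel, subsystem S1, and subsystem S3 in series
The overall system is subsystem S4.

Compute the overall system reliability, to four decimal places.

R(reaction wheel) = exp(−0.000340 × 250) = 0.918512
R(gyro assembly) = exp(−0.000312 × 250) = 0.924964
R(star tracker) = exp(−0.00105 × 250) = 0.769126
R(wheel drive electronics) = exp(−0.000541 × 250) = 0.873498
R(sun sensor) = exp(−0.00131 × 250) = 0.720723
R(attitude-control processor) = exp(−0.000655 × 250) = 0.848954
Parallel (gyro assembly and star tracker): 1 − (1 − 0.924964)(1 − 0.769126) = 0.982676
Series (wheel drive electronics and sun sensor): 0.873498 × 0.720723 = 0.629550
Parallel ([0.629550] and attitude-control processor): 1 − (1 − 0.629550)(1 − 0.848954) = 0.944045
Series (reaction wheel, [0.982676], and [0.944045]): 0.918512 × 0.982676 × 0.944045 = 0.8521

0.8521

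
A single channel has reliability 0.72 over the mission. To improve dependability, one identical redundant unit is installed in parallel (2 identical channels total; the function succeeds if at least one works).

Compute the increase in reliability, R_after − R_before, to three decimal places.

0.202

R_before = 0.72
R_after = 1 − (1 − 0.72)^2 = 0.922
ΔR = 0.922 − 0.72 = 0.202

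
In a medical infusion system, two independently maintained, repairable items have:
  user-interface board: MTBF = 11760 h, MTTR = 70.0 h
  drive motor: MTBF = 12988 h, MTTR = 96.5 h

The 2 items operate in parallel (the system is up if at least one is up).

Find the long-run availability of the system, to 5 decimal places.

0.99996

A(user-interface board) = MTBF/(MTBF+MTTR) = 11760/(11760+70.0) = 0.994083
A(drive motor) = MTBF/(MTBF+MTTR) = 12988/(12988+96.5) = 0.992625
Parallel availability: 1 − (1 − 0.994083)(1 − 0.992625) = 0.99996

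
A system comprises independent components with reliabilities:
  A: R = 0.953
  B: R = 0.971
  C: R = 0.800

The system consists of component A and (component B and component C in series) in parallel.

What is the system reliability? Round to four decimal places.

0.9895

Series (B and C): 0.971000 × 0.800000 = 0.776800
Parallel (A and [0.776800]): 1 − (1 − 0.953000)(1 − 0.776800) = 0.9895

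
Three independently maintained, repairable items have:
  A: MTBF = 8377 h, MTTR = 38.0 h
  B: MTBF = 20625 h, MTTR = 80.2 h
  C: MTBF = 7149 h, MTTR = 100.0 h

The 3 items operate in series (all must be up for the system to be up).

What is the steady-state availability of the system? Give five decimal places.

A(A) = MTBF/(MTBF+MTTR) = 8377/(8377+38.0) = 0.995484
A(B) = MTBF/(MTBF+MTTR) = 20625/(20625+80.2) = 0.996127
A(C) = MTBF/(MTBF+MTTR) = 7149/(7149+100.0) = 0.986205
Series availability: 0.995484 × 0.996127 × 0.986205 = 0.97795

0.97795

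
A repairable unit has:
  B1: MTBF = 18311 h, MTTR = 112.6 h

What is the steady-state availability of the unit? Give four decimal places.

0.9939

A(B1) = MTBF/(MTBF+MTTR) = 18311/(18311+112.6) = 0.9939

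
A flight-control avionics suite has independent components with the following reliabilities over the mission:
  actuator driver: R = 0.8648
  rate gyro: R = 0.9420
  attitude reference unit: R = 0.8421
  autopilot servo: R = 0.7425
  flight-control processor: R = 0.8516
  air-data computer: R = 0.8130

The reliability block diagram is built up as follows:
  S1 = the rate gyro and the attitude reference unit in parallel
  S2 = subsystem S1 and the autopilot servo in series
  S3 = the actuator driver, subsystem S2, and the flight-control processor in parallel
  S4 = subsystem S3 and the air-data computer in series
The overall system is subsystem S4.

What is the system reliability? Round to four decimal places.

Parallel (rate gyro and attitude reference unit): 1 − (1 − 0.942000)(1 − 0.842100) = 0.990842
Series ([0.990842] and autopilot servo): 0.990842 × 0.742500 = 0.735700
Parallel (actuator driver, [0.735700], and flight-control processor): 1 − (1 − 0.864800)(1 − 0.735700)(1 − 0.851600) = 0.994697
Series ([0.994697] and air-data computer): 0.994697 × 0.813000 = 0.8087

0.8087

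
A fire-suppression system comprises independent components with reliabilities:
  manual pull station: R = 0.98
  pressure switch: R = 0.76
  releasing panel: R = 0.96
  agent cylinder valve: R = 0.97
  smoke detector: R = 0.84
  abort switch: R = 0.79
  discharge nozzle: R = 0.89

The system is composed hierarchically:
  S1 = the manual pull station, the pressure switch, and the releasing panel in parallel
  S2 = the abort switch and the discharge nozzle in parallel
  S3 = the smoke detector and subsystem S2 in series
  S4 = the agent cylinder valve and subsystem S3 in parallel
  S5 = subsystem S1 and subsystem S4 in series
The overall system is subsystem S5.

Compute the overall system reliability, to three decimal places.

0.994

Parallel (manual pull station, pressure switch, and releasing panel): 1 − (1 − 0.98000)(1 − 0.76000)(1 − 0.96000) = 0.99981
Parallel (abort switch and discharge nozzle): 1 − (1 − 0.79000)(1 − 0.89000) = 0.97690
Series (smoke detector and [0.97690]): 0.84000 × 0.97690 = 0.82060
Parallel (agent cylinder valve and [0.82060]): 1 − (1 − 0.97000)(1 − 0.82060) = 0.99462
Series ([0.99981] and [0.99462]): 0.99981 × 0.99462 = 0.994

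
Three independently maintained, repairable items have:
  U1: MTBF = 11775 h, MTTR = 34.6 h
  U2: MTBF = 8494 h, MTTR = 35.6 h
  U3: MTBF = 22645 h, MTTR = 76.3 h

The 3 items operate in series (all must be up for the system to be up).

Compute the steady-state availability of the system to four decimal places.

A(U1) = MTBF/(MTBF+MTTR) = 11775/(11775+34.6) = 0.997070
A(U2) = MTBF/(MTBF+MTTR) = 8494/(8494+35.6) = 0.995826
A(U3) = MTBF/(MTBF+MTTR) = 22645/(22645+76.3) = 0.996642
Series availability: 0.997070 × 0.995826 × 0.996642 = 0.9896

0.9896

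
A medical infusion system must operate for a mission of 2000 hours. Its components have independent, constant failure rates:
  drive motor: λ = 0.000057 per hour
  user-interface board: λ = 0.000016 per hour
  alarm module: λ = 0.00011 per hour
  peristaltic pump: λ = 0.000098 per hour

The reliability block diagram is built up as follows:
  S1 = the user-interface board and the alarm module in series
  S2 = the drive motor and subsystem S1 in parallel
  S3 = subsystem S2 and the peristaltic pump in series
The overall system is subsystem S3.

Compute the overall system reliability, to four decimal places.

0.8023

R(drive motor) = exp(−0.000057 × 2000) = 0.892258
R(user-interface board) = exp(−0.000016 × 2000) = 0.968507
R(alarm module) = exp(−0.00011 × 2000) = 0.802519
R(peristaltic pump) = exp(−0.000098 × 2000) = 0.822012
Series (user-interface board and alarm module): 0.968507 × 0.802519 = 0.777245
Parallel (drive motor and [0.777245]): 1 − (1 − 0.892258)(1 − 0.777245) = 0.976000
Series ([0.976000] and peristaltic pump): 0.976000 × 0.822012 = 0.8023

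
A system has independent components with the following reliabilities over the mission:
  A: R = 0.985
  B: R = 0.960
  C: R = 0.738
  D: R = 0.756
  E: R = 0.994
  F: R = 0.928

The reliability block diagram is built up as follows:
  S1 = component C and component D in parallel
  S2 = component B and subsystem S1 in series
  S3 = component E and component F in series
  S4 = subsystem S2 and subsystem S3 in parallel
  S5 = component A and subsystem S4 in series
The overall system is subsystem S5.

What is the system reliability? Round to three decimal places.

0.977

Parallel (C and D): 1 − (1 − 0.73800)(1 − 0.75600) = 0.93607
Series (B and [0.93607]): 0.96000 × 0.93607 = 0.89863
Series (E and F): 0.99400 × 0.92800 = 0.92243
Parallel ([0.89863] and [0.92243]): 1 − (1 − 0.89863)(1 − 0.92243) = 0.99214
Series (A and [0.99214]): 0.98500 × 0.99214 = 0.977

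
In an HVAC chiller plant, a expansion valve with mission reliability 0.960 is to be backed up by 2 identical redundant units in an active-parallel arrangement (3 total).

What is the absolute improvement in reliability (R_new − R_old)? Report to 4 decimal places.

0.0399

R_before = 0.960
R_after = 1 − (1 − 0.960)^3 = 0.9999
ΔR = 0.9999 − 0.960 = 0.0399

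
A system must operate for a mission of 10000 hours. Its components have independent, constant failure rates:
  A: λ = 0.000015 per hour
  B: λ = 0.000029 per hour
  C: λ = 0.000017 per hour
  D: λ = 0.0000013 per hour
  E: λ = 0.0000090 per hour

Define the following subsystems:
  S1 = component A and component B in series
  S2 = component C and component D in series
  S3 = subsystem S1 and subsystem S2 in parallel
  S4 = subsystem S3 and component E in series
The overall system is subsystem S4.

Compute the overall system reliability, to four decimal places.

0.8595

R(A) = exp(−0.000015 × 10000) = 0.860708
R(B) = exp(−0.000029 × 10000) = 0.748264
R(C) = exp(−0.000017 × 10000) = 0.843665
R(D) = exp(−0.0000013 × 10000) = 0.987084
R(E) = exp(−0.0000090 × 10000) = 0.913931
Series (A and B): 0.860708 × 0.748264 = 0.644037
Series (C and D): 0.843665 × 0.987084 = 0.832768
Parallel ([0.644037] and [0.832768]): 1 − (1 − 0.644037)(1 − 0.832768) = 0.940472
Series ([0.940472] and E): 0.940472 × 0.913931 = 0.8595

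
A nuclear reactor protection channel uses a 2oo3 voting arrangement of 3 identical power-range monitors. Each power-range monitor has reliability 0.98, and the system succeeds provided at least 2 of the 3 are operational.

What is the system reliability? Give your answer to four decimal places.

R = Σ_{i=2}^{3} C(3,i) p^i (1−p)^{3−i} with p = 0.98
C(3,2)·0.98^2·0.02^1 = 0.057624
C(3,3)·0.98^3·0.02^0 = 0.941192
Sum = 0.9988

0.9988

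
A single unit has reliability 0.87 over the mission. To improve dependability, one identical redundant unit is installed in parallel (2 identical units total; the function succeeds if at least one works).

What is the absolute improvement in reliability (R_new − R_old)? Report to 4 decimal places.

0.1131

R_before = 0.87
R_after = 1 − (1 − 0.87)^2 = 0.9831
ΔR = 0.9831 − 0.87 = 0.1131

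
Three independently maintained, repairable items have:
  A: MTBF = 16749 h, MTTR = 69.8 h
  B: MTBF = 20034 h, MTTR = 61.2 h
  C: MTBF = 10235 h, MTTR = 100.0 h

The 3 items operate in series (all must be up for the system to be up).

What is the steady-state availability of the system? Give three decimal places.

0.983

A(A) = MTBF/(MTBF+MTTR) = 16749/(16749+69.8) = 0.995850
A(B) = MTBF/(MTBF+MTTR) = 20034/(20034+61.2) = 0.996954
A(C) = MTBF/(MTBF+MTTR) = 10235/(10235+100.0) = 0.990324
Series availability: 0.995850 × 0.996954 × 0.990324 = 0.983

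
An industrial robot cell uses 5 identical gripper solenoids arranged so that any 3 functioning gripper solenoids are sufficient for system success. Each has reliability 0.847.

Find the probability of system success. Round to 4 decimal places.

R = Σ_{i=3}^{5} C(5,i) p^i (1−p)^{5−i} with p = 0.847
C(5,3)·0.847^3·0.153^2 = 0.142244
C(5,4)·0.847^4·0.153^1 = 0.393727
C(5,5)·0.847^5·0.153^0 = 0.435930
Sum = 0.9719

0.9719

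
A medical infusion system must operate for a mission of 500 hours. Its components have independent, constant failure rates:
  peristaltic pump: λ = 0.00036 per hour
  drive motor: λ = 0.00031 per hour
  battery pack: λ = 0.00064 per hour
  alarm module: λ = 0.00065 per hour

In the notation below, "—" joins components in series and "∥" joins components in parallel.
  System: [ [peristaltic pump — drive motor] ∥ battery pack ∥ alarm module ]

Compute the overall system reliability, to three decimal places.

0.978

R(peristaltic pump) = exp(−0.00036 × 500) = 0.83527
R(drive motor) = exp(−0.00031 × 500) = 0.85642
R(battery pack) = exp(−0.00064 × 500) = 0.72615
R(alarm module) = exp(−0.00065 × 500) = 0.72253
Series (peristaltic pump and drive motor): 0.83527 × 0.85642 = 0.71534
Parallel ([0.71534], battery pack, and alarm module): 1 − (1 − 0.71534)(1 − 0.72615)(1 − 0.72253) = 0.978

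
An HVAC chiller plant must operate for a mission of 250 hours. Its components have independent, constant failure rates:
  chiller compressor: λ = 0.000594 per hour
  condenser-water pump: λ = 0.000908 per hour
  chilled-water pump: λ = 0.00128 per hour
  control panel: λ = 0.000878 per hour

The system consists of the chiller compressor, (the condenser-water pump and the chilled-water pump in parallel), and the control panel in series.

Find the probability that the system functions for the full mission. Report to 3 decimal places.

0.654

R(chiller compressor) = exp(−0.000594 × 250) = 0.86200
R(condenser-water pump) = exp(−0.000908 × 250) = 0.79692
R(chilled-water pump) = exp(−0.00128 × 250) = 0.72615
R(control panel) = exp(−0.000878 × 250) = 0.80292
Parallel (condenser-water pump and chilled-water pump): 1 − (1 − 0.79692)(1 − 0.72615) = 0.94439
Series (chiller compressor, [0.94439], and control panel): 0.86200 × 0.94439 × 0.80292 = 0.654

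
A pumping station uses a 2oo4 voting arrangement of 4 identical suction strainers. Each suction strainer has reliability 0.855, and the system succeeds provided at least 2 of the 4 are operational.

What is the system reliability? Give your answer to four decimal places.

0.9891

R = Σ_{i=2}^{4} C(4,i) p^i (1−p)^{4−i} with p = 0.855
C(4,2)·0.855^2·0.145^2 = 0.092219
C(4,3)·0.855^3·0.145^1 = 0.362515
C(4,4)·0.855^4·0.145^0 = 0.534398
Sum = 0.9891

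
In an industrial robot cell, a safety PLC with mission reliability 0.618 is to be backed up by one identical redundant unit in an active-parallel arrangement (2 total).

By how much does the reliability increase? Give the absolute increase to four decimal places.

0.2361

R_before = 0.618
R_after = 1 − (1 − 0.618)^2 = 0.8541
ΔR = 0.8541 − 0.618 = 0.2361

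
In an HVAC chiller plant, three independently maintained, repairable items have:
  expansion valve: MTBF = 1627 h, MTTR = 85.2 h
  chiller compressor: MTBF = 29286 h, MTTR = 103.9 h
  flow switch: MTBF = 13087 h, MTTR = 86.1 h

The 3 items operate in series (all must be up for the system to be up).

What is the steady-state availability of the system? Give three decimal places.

0.941

A(expansion valve) = MTBF/(MTBF+MTTR) = 1627/(1627+85.2) = 0.950239
A(chiller compressor) = MTBF/(MTBF+MTTR) = 29286/(29286+103.9) = 0.996465
A(flow switch) = MTBF/(MTBF+MTTR) = 13087/(13087+86.1) = 0.993464
Series availability: 0.950239 × 0.996465 × 0.993464 = 0.941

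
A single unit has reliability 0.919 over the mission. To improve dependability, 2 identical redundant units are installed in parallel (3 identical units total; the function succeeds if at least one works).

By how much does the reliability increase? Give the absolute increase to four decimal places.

0.0805

R_before = 0.919
R_after = 1 − (1 − 0.919)^3 = 0.9995
ΔR = 0.9995 − 0.919 = 0.0805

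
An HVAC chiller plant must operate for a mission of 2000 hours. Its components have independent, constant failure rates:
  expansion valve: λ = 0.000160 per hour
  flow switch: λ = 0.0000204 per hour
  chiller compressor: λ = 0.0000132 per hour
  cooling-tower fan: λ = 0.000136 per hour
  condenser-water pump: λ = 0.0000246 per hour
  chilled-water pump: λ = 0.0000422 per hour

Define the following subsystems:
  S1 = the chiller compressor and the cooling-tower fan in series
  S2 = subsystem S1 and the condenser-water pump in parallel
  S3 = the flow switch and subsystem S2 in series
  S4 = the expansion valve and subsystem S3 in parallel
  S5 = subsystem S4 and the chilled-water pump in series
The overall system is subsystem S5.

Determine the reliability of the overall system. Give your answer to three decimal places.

R(expansion valve) = exp(−0.000160 × 2000) = 0.72615
R(flow switch) = exp(−0.0000204 × 2000) = 0.96002
R(chiller compressor) = exp(−0.0000132 × 2000) = 0.97395
R(cooling-tower fan) = exp(−0.000136 × 2000) = 0.76185
R(condenser-water pump) = exp(−0.0000246 × 2000) = 0.95199
R(chilled-water pump) = exp(−0.0000422 × 2000) = 0.91906
Series (chiller compressor and cooling-tower fan): 0.97395 × 0.76185 = 0.74200
Parallel ([0.74200] and condenser-water pump): 1 − (1 − 0.74200)(1 − 0.95199) = 0.98761
Series (flow switch and [0.98761]): 0.96002 × 0.98761 = 0.94813
Parallel (expansion valve and [0.94813]): 1 − (1 − 0.72615)(1 − 0.94813) = 0.98580
Series ([0.98580] and chilled-water pump): 0.98580 × 0.91906 = 0.906

0.906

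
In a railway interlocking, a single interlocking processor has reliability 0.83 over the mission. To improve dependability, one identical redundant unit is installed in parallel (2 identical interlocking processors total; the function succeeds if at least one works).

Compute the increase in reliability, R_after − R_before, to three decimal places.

0.141

R_before = 0.83
R_after = 1 − (1 − 0.83)^2 = 0.971
ΔR = 0.971 − 0.83 = 0.141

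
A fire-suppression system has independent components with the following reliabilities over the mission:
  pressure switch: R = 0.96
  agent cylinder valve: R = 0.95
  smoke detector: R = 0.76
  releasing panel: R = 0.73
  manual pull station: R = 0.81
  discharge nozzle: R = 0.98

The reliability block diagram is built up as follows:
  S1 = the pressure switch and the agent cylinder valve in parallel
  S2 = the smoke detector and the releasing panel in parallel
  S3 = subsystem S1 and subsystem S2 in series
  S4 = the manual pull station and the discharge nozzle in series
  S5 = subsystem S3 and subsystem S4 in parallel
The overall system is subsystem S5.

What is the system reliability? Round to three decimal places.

Parallel (pressure switch and agent cylinder valve): 1 − (1 − 0.96000)(1 − 0.95000) = 0.99800
Parallel (smoke detector and releasing panel): 1 − (1 − 0.76000)(1 − 0.73000) = 0.93520
Series ([0.99800] and [0.93520]): 0.99800 × 0.93520 = 0.93333
Series (manual pull station and discharge nozzle): 0.81000 × 0.98000 = 0.79380
Parallel ([0.93333] and [0.79380]): 1 − (1 − 0.93333)(1 − 0.79380) = 0.986

0.986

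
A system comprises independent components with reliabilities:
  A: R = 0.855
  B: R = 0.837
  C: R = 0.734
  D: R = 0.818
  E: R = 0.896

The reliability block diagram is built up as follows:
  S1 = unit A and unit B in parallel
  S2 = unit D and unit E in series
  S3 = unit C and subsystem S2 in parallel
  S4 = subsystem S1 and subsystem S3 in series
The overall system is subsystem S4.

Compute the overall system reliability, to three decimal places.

0.907

Parallel (A and B): 1 − (1 − 0.85500)(1 − 0.83700) = 0.97637
Series (D and E): 0.81800 × 0.89600 = 0.73293
Parallel (C and [0.73293]): 1 − (1 − 0.73400)(1 − 0.73293) = 0.92896
Series ([0.97637] and [0.92896]): 0.97637 × 0.92896 = 0.907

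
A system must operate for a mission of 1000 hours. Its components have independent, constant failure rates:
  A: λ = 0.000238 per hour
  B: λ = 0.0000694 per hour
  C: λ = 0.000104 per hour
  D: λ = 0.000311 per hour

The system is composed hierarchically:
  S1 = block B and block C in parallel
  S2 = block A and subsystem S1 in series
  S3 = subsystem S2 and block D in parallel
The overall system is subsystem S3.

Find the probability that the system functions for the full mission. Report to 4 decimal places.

R(A) = exp(−0.000238 × 1000) = 0.788203
R(B) = exp(−0.0000694 × 1000) = 0.932953
R(C) = exp(−0.000104 × 1000) = 0.901225
R(D) = exp(−0.000311 × 1000) = 0.732714
Parallel (B and C): 1 − (1 − 0.932953)(1 − 0.901225) = 0.993377
Series (A and [0.993377]): 0.788203 × 0.993377 = 0.782983
Parallel ([0.782983] and D): 1 − (1 − 0.782983)(1 − 0.732714) = 0.9420

0.9420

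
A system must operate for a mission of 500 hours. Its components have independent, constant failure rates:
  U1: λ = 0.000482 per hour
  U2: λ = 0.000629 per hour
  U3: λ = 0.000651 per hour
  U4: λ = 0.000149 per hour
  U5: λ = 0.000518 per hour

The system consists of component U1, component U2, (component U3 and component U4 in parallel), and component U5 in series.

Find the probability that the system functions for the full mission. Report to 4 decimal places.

0.4340

R(U1) = exp(−0.000482 × 500) = 0.785842
R(U2) = exp(−0.000629 × 500) = 0.730154
R(U3) = exp(−0.000651 × 500) = 0.722166
R(U4) = exp(−0.000149 × 500) = 0.928207
R(U5) = exp(−0.000518 × 500) = 0.771823
Parallel (U3 and U4): 1 − (1 − 0.722166)(1 − 0.928207) = 0.980053
Series (U1, U2, [0.980053], and U5): 0.785842 × 0.730154 × 0.980053 × 0.771823 = 0.4340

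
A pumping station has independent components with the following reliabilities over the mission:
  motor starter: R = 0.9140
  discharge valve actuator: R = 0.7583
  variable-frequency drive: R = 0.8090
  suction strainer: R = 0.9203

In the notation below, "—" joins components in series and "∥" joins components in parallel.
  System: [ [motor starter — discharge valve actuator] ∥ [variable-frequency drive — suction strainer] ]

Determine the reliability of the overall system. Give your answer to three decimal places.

Series (motor starter and discharge valve actuator): 0.91400 × 0.75830 = 0.69309
Series (variable-frequency drive and suction strainer): 0.80900 × 0.92030 = 0.74452
Parallel ([0.69309] and [0.74452]): 1 − (1 − 0.69309)(1 − 0.74452) = 0.922

0.922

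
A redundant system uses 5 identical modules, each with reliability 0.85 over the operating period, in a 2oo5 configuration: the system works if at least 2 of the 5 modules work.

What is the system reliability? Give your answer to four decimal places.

R = Σ_{i=2}^{5} C(5,i) p^i (1−p)^{5−i} with p = 0.85
C(5,2)·0.85^2·0.15^3 = 0.024384
C(5,3)·0.85^3·0.15^2 = 0.138178
C(5,4)·0.85^4·0.15^1 = 0.391505
C(5,5)·0.85^5·0.15^0 = 0.443705
Sum = 0.9978

0.9978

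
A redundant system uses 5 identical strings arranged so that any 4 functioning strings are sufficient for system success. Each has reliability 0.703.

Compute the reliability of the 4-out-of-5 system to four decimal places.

0.5344

R = Σ_{i=4}^{5} C(5,i) p^i (1−p)^{5−i} with p = 0.703
C(5,4)·0.703^4·0.297^1 = 0.362700
C(5,5)·0.703^5·0.297^0 = 0.171703
Sum = 0.5344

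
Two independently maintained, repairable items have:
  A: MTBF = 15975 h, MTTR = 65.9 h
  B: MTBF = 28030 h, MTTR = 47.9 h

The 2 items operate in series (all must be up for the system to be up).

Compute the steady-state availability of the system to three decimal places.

A(A) = MTBF/(MTBF+MTTR) = 15975/(15975+65.9) = 0.995892
A(B) = MTBF/(MTBF+MTTR) = 28030/(28030+47.9) = 0.998294
Series availability: 0.995892 × 0.998294 = 0.994

0.994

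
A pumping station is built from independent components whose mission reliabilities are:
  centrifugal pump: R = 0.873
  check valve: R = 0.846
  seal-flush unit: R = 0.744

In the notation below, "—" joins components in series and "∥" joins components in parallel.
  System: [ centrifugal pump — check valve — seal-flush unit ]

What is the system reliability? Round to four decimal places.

Series (centrifugal pump, check valve, and seal-flush unit): 0.873000 × 0.846000 × 0.744000 = 0.5495

0.5495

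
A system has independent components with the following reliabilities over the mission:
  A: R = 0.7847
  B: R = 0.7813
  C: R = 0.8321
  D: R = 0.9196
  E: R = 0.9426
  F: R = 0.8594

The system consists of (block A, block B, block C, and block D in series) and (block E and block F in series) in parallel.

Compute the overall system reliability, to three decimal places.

0.899

Series (A, B, C, and D): 0.78470 × 0.78130 × 0.83210 × 0.91960 = 0.46913
Series (E and F): 0.94260 × 0.85940 = 0.81007
Parallel ([0.46913] and [0.81007]): 1 − (1 − 0.46913)(1 − 0.81007) = 0.899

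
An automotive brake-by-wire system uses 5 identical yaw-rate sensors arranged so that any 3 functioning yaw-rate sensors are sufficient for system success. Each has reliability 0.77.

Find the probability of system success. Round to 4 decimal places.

R = Σ_{i=3}^{5} C(5,i) p^i (1−p)^{5−i} with p = 0.77
C(5,3)·0.77^3·0.23^2 = 0.241506
C(5,4)·0.77^4·0.23^1 = 0.404260
C(5,5)·0.77^5·0.23^0 = 0.270678
Sum = 0.9164

0.9164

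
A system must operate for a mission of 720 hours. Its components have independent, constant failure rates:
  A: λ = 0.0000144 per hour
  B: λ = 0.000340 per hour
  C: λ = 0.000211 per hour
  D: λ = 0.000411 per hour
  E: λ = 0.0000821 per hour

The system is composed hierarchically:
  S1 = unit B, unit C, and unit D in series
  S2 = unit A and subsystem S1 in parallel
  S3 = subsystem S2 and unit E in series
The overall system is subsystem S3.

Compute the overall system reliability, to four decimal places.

0.9377

R(A) = exp(−0.0000144 × 720) = 0.989686
R(B) = exp(−0.000340 × 720) = 0.782861
R(C) = exp(−0.000211 × 720) = 0.859057
R(D) = exp(−0.000411 × 720) = 0.743847
R(E) = exp(−0.0000821 × 720) = 0.942601
Series (B, C, and D): 0.782861 × 0.859057 × 0.743847 = 0.500254
Parallel (A and [0.500254]): 1 − (1 − 0.989686)(1 − 0.500254) = 0.994846
Series ([0.994846] and E): 0.994846 × 0.942601 = 0.9377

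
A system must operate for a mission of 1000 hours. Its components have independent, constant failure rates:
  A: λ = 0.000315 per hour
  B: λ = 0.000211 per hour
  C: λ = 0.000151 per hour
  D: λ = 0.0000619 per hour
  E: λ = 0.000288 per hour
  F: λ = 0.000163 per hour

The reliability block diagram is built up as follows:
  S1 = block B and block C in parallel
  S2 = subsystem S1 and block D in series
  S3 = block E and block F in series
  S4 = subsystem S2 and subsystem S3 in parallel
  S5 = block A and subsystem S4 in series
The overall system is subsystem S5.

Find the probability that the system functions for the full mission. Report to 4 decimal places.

0.7072

R(A) = exp(−0.000315 × 1000) = 0.729789
R(B) = exp(−0.000211 × 1000) = 0.809774
R(C) = exp(−0.000151 × 1000) = 0.859848
R(D) = exp(−0.0000619 × 1000) = 0.939977
R(E) = exp(−0.000288 × 1000) = 0.749762
R(F) = exp(−0.000163 × 1000) = 0.849591
Parallel (B and C): 1 − (1 − 0.809774)(1 − 0.859848) = 0.973339
Series ([0.973339] and D): 0.973339 × 0.939977 = 0.914916
Series (E and F): 0.749762 × 0.849591 = 0.636991
Parallel ([0.914916] and [0.636991]): 1 − (1 − 0.914916)(1 − 0.636991) = 0.969114
Series (A and [0.969114]): 0.729789 × 0.969114 = 0.7072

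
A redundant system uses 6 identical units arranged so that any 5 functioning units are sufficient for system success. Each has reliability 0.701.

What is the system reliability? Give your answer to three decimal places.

R = Σ_{i=5}^{6} C(6,i) p^i (1−p)^{6−i} with p = 0.701
C(6,5)·0.701^5·0.299^1 = 0.30368
C(6,6)·0.701^6·0.299^0 = 0.11866
Sum = 0.422

0.422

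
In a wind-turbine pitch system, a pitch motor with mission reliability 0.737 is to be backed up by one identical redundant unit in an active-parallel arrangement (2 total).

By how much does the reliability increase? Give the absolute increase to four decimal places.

R_before = 0.737
R_after = 1 − (1 − 0.737)^2 = 0.9308
ΔR = 0.9308 − 0.737 = 0.1938

0.1938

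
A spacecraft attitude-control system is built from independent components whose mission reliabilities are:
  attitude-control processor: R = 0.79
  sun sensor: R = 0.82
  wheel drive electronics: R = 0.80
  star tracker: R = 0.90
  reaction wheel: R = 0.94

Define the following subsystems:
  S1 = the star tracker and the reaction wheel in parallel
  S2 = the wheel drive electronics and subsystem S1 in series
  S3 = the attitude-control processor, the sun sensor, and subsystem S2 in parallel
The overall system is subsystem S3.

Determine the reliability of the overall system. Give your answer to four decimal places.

0.9923

Parallel (star tracker and reaction wheel): 1 − (1 − 0.900000)(1 − 0.940000) = 0.994000
Series (wheel drive electronics and [0.994000]): 0.800000 × 0.994000 = 0.795200
Parallel (attitude-control processor, sun sensor, and [0.795200]): 1 − (1 − 0.790000)(1 − 0.820000)(1 − 0.795200) = 0.9923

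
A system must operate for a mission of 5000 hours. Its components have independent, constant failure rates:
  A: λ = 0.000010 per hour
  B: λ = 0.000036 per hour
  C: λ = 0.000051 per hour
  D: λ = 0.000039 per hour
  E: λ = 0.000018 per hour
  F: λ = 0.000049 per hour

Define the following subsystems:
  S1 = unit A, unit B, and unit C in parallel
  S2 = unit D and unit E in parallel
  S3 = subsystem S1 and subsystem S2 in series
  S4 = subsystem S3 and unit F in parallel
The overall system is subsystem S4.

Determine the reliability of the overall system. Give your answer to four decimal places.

0.9963

R(A) = exp(−0.000010 × 5000) = 0.951229
R(B) = exp(−0.000036 × 5000) = 0.835270
R(C) = exp(−0.000051 × 5000) = 0.774916
R(D) = exp(−0.000039 × 5000) = 0.822835
R(E) = exp(−0.000018 × 5000) = 0.913931
R(F) = exp(−0.000049 × 5000) = 0.782705
Parallel (A, B, and C): 1 − (1 − 0.951229)(1 − 0.835270)(1 − 0.774916) = 0.998192
Parallel (D and E): 1 − (1 − 0.822835)(1 − 0.913931) = 0.984752
Series ([0.998192] and [0.984752]): 0.998192 × 0.984752 = 0.982972
Parallel ([0.982972] and F): 1 − (1 − 0.982972)(1 − 0.782705) = 0.9963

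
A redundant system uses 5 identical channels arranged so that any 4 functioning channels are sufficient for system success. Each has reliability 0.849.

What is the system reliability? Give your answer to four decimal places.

R = Σ_{i=4}^{5} C(5,i) p^i (1−p)^{5−i} with p = 0.849
C(5,4)·0.849^4·0.151^1 = 0.392263
C(5,5)·0.849^5·0.151^0 = 0.441101
Sum = 0.8334

0.8334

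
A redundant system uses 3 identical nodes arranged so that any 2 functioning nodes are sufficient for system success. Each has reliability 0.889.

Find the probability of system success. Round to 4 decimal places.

0.9658

R = Σ_{i=2}^{3} C(3,i) p^i (1−p)^{3−i} with p = 0.889
C(3,2)·0.889^2·0.111^1 = 0.263177
C(3,3)·0.889^3·0.111^0 = 0.702595
Sum = 0.9658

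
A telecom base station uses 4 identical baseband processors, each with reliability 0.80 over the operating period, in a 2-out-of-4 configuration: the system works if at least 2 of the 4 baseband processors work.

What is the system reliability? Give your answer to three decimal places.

0.973

R = Σ_{i=2}^{4} C(4,i) p^i (1−p)^{4−i} with p = 0.80
C(4,2)·0.80^2·0.20^2 = 0.15360
C(4,3)·0.80^3·0.20^1 = 0.40960
C(4,4)·0.80^4·0.20^0 = 0.40960
Sum = 0.973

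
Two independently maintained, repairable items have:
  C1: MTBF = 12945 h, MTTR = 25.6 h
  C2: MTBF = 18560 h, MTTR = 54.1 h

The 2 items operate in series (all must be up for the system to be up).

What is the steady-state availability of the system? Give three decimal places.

A(C1) = MTBF/(MTBF+MTTR) = 12945/(12945+25.6) = 0.998026
A(C2) = MTBF/(MTBF+MTTR) = 18560/(18560+54.1) = 0.997094
Series availability: 0.998026 × 0.997094 = 0.995

0.995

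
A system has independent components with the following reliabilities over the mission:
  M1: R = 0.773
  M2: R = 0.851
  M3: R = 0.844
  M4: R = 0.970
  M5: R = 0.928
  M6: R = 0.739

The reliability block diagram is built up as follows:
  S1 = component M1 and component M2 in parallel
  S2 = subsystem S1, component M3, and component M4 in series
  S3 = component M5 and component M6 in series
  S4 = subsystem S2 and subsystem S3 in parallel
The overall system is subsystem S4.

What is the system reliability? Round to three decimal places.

0.934

Parallel (M1 and M2): 1 − (1 − 0.77300)(1 − 0.85100) = 0.96618
Series ([0.96618], M3, and M4): 0.96618 × 0.84400 × 0.97000 = 0.79099
Series (M5 and M6): 0.92800 × 0.73900 = 0.68579
Parallel ([0.79099] and [0.68579]): 1 − (1 − 0.79099)(1 − 0.68579) = 0.934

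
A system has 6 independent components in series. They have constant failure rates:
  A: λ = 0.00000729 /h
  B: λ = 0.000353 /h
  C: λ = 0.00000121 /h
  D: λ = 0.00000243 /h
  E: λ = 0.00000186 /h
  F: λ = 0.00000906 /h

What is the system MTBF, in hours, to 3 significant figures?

2670

Series of exponential components: λ_sys = Σ λ_i
λ_sys = 0.00000729 + 0.000353 + 0.00000121 + 0.00000243 + 0.00000186 + 0.00000906 = 3.7485e-04 /h
MTBF = 1 / λ_sys = 2670 h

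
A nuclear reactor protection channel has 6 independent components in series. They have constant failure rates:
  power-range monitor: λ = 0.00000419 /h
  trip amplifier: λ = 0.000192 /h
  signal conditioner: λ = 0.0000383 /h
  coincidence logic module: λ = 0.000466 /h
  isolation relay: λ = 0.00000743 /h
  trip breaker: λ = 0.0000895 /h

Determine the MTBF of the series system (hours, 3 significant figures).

1250

Series of exponential components: λ_sys = Σ λ_i
λ_sys = 0.00000419 + 0.000192 + 0.0000383 + 0.000466 + 0.00000743 + 0.0000895 = 7.9742e-04 /h
MTBF = 1 / λ_sys = 1250 h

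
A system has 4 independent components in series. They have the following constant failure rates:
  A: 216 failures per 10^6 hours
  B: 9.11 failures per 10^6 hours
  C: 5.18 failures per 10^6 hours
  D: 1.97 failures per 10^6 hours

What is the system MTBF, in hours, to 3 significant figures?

4310

Series of exponential components: λ_sys = Σ λ_i
λ_sys = 0.000216 + 0.00000911 + 0.00000518 + 0.00000197 = 2.3226e-04 /h
MTBF = 1 / λ_sys = 4310 h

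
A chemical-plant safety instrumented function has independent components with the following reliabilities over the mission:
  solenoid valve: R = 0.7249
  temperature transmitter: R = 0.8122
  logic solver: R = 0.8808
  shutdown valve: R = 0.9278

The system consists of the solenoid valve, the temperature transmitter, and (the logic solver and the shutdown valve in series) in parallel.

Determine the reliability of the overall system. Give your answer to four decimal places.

Series (logic solver and shutdown valve): 0.880800 × 0.927800 = 0.817206
Parallel (solenoid valve, temperature transmitter, and [0.817206]): 1 − (1 − 0.724900)(1 − 0.812200)(1 − 0.817206) = 0.9906

0.9906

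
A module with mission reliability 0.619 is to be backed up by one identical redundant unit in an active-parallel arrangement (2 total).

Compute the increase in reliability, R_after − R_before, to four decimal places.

R_before = 0.619
R_after = 1 − (1 − 0.619)^2 = 0.8548
ΔR = 0.8548 − 0.619 = 0.2358

0.2358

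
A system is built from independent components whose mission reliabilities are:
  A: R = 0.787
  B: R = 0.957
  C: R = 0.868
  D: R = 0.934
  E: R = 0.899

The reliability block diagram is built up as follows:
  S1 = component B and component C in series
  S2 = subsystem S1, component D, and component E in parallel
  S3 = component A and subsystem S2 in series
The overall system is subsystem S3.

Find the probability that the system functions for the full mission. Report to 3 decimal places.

0.786

Series (B and C): 0.95700 × 0.86800 = 0.83068
Parallel ([0.83068], D, and E): 1 − (1 − 0.83068)(1 − 0.93400)(1 − 0.89900) = 0.99887
Series (A and [0.99887]): 0.78700 × 0.99887 = 0.786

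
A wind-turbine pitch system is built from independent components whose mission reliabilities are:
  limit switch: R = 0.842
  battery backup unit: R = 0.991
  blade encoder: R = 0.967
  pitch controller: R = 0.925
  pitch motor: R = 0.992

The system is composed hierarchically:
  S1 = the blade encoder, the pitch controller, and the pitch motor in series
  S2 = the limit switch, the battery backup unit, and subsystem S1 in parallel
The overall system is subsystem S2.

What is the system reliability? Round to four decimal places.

Series (blade encoder, pitch controller, and pitch motor): 0.967000 × 0.925000 × 0.992000 = 0.887319
Parallel (limit switch, battery backup unit, and [0.887319]): 1 − (1 − 0.842000)(1 − 0.991000)(1 − 0.887319) = 0.9998

0.9998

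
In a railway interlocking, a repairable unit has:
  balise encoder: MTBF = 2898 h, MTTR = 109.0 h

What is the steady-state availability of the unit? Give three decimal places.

0.964

A(balise encoder) = MTBF/(MTBF+MTTR) = 2898/(2898+109.0) = 0.964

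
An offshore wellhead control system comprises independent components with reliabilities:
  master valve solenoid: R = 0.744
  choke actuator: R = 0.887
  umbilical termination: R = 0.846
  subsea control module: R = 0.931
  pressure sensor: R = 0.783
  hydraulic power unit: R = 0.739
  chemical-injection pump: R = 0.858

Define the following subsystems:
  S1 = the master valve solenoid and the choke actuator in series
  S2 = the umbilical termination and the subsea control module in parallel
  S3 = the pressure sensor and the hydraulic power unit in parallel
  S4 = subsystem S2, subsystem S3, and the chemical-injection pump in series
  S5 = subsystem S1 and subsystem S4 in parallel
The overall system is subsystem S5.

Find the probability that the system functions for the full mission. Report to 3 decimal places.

Series (master valve solenoid and choke actuator): 0.74400 × 0.88700 = 0.65993
Parallel (umbilical termination and subsea control module): 1 − (1 − 0.84600)(1 − 0.93100) = 0.98937
Parallel (pressure sensor and hydraulic power unit): 1 − (1 − 0.78300)(1 − 0.73900) = 0.94336
Series ([0.98937], [0.94336], and chemical-injection pump): 0.98937 × 0.94336 × 0.85800 = 0.80080
Parallel ([0.65993] and [0.80080]): 1 − (1 − 0.65993)(1 − 0.80080) = 0.932

0.932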